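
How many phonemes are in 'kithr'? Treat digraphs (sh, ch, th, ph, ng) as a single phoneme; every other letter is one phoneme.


Parsing 'kithr' greedily, digraphs first:
  'k' -> consonant phoneme (phonemes so far: 1)
  'i' -> vowel phoneme (phonemes so far: 2)
  'th' -> digraph (1 consonant phoneme) (phonemes so far: 3)
  'r' -> consonant phoneme (phonemes so far: 4)
Total phonemes: 4

4


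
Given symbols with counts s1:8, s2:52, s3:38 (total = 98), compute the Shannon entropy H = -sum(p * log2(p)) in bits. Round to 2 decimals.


Computing entropy H = -sum(p_i * log2(p_i)):
  s1: p = 8/98 = 0.0816, -p*log2(p) = 0.2951
  s2: p = 52/98 = 0.5306, -p*log2(p) = 0.4851
  s3: p = 38/98 = 0.3878, -p*log2(p) = 0.5300
H = sum of terms = 1.3102
Rounded to 2 decimals: 1.31

1.31


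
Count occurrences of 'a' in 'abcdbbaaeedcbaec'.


Scanning 'abcdbbaaeedcbaec' for 'a':
  Position 0: 'a' -> MATCH (count: 1)
  Position 6: 'a' -> MATCH (count: 2)
  Position 7: 'a' -> MATCH (count: 3)
  Position 13: 'a' -> MATCH (count: 4)
Total occurrences of 'a': 4

4


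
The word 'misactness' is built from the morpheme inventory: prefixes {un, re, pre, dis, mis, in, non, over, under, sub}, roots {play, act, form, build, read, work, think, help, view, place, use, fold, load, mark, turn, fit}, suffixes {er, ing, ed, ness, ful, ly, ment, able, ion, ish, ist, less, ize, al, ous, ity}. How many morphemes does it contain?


Segmenting 'misactness' against the inventory:
  'mis' -> prefix (morpheme 1)
  'act' -> root (morpheme 2)
  'ness' -> suffix (morpheme 3)
Total morphemes: 3

3


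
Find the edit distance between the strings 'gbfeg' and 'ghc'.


Building DP table for s1='gbfeg' (len 5) and s2='ghc' (len 3):
       g  h  c
    0  1  2  3
  g 1  0  1  2
  b 2  1  1  2
  f 3  2  2  2
  e 4  3  3  3
  g 5  4  4  4
Edit distance = dp[5][3] = 4

4


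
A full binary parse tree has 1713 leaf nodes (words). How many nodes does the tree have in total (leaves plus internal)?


Leaf nodes (terminals): 1713
Internal nodes = n - 1 = 1713 - 1 = 1712
Total = leaves + internal = 1713 + 1712 = 3425

3425


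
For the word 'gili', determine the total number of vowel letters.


Scanning each character of 'gili':
  Position 1: 'g' -> consonant (running count: 0)
  Position 2: 'i' -> vowel (running count: 1)
  Position 3: 'l' -> consonant (running count: 1)
  Position 4: 'i' -> vowel (running count: 2)
Total vowels: 2

2


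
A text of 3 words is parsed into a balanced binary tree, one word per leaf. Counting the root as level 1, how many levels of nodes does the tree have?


In a balanced binary tree with n leaves the deepest leaf is ceil(log2(n)) edges below the root,
so counting node levels inclusive of root and leaves gives ceil(log2(n)) + 1 levels.
log2(3) = 1.5850
ceil(1.5850) = 2
levels = 2 + 1 = 3

3


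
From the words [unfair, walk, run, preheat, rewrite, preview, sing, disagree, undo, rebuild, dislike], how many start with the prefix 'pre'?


Checking each word for prefix 'pre':
  'unfair' -> no (count: 0)
  'walk' -> no (count: 0)
  'run' -> no (count: 0)
  'preheat' -> YES, starts with 'pre' (count: 1)
  'rewrite' -> no (count: 1)
  'preview' -> YES, starts with 'pre' (count: 2)
  'sing' -> no (count: 2)
  'disagree' -> no (count: 2)
  'undo' -> no (count: 2)
  'rebuild' -> no (count: 2)
  'dislike' -> no (count: 2)
Total with prefix 'pre': 2

2


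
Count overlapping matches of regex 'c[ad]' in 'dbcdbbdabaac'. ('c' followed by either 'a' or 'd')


Pattern: c[ad] means 'c' followed by either 'a' or 'd'.
Scanning 'dbcdbbdabaac' position-by-position:
  Pos 0: window 'db' -> no
  Pos 1: window 'bc' -> no
  Pos 2: window 'cd' -> MATCH
  Pos 3: window 'db' -> no
  Pos 4: window 'bb' -> no
  Pos 5: window 'bd' -> no
  Pos 6: window 'da' -> no
  Pos 7: window 'ab' -> no
  Pos 8: window 'ba' -> no
  Pos 9: window 'aa' -> no
  Pos 10: window 'ac' -> no
  Pos 11: window 'c' -> no
Total matches: 1

1


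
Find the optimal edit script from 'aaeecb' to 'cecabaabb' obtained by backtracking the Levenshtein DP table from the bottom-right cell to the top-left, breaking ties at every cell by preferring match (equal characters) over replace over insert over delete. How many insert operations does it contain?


Edit distance = 7. Backtracking from cell (6, 9) with preference match > replace > insert > delete,
then listing the resulting alignment 'aaeecb' -> 'cecabaabb' left to right:
  Step 1: insert 'c' [insertion #1]
  Step 2: insert 'e' [insertion #2]
  Step 3: insert 'c' [insertion #3]
  Step 4: keep 'a'
  Step 5: replace a->b
  Step 6: replace e->a
  Step 7: replace e->a
  Step 8: replace c->b
  Step 9: keep 'b'
Total insertions: 3

3


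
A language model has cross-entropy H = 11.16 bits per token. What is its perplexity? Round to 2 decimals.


Perplexity formula: PP = 2^H
H = 11.16
PP = 2^11.16
Decompose: 2^11.16 = 2^11 * 2^0.16
2^11 = 2048, 2^0.16 ~ 1.1172871
PP ~ 2048 * 1.1172871 = 2288.2039808
Rounded to 2 decimals: 2288.20

2288.20


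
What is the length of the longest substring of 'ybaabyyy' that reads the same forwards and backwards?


Scanning 'ybaabyyy' for palindromic substrings.
Substring at positions 0-5: 'ybaaby'.
Check: reverse('ybaaby') = 'ybaaby' -> palindrome confirmed.
Neighbouring characters ('-' / 'y') break symmetry, so it cannot extend further.
No longer palindromic substring exists; longest length = 6

6


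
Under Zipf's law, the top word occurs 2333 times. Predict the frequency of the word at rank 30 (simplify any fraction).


Zipf's law: freq(rank) = f1 / rank
f1 = 2333, rank = 30
freq = 2333 / 30
GCD(2333, 30) = 1
Simplified: 2333/30

2333/30


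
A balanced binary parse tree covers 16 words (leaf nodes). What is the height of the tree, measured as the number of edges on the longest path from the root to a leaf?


In a balanced binary tree with n leaves the deepest leaf is ceil(log2(n)) edges below the root.
log2(16) = 4.0000
ceil(4.0000) = 4
height (edges) = 4

4


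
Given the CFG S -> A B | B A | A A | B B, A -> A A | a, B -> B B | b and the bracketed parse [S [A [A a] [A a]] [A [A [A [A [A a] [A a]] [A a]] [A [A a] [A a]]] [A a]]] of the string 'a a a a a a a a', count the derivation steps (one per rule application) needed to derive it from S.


Every bracketed nonterminal node [X ...] in the tree is produced by exactly one rule application.
Reading the tree off as a leftmost derivation:
  Step 1: S  =>  A A   (applied S -> A A)
  Step 2: A A  =>  A A A   (applied A -> A A)
  Step 3: A A A  =>  a A A   (applied A -> a)
  Step 4: a A A  =>  a a A   (applied A -> a)
  Step 5: a a A  =>  a a A A   (applied A -> A A)
  Step 6: a a A A  =>  a a A A A   (applied A -> A A)
  Step 7: a a A A A  =>  a a A A A A   (applied A -> A A)
  Step 8: a a A A A A  =>  a a A A A A A   (applied A -> A A)
  Step 9: a a A A A A A  =>  a a a A A A A   (applied A -> a)
  Step 10: a a a A A A A  =>  a a a a A A A   (applied A -> a)
  Step 11: a a a a A A A  =>  a a a a a A A   (applied A -> a)
  Step 12: a a a a a A A  =>  a a a a a A A A   (applied A -> A A)
  Step 13: a a a a a A A A  =>  a a a a a a A A   (applied A -> a)
  Step 14: a a a a a a A A  =>  a a a a a a a A   (applied A -> a)
  Step 15: a a a a a a a A  =>  a a a a a a a a   (applied A -> a)
Final yield: a a a a a a a a
Total rewrite steps: 15

15


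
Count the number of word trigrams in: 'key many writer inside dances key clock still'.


Word trigrams from [8] words:
  Trigram 1: (key many writer)
  Trigram 2: (many writer inside)
  Trigram 3: (writer inside dances)
  Trigram 4: (inside dances key)
  Trigram 5: (dances key clock)
  Trigram 6: (key clock still)
Total word trigrams: 8 - 2 = 6

6


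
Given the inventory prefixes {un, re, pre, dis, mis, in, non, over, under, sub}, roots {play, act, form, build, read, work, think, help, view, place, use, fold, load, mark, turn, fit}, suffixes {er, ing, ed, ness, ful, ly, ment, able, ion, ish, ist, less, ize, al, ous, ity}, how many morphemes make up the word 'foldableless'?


Segmenting 'foldableless' against the inventory:
  'fold' -> root (morpheme 1)
  'able' -> suffix (morpheme 2)
  'less' -> suffix (morpheme 3)
Total morphemes: 3

3


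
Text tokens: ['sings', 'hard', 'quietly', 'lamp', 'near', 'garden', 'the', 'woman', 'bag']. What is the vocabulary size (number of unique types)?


Listing all tokens and tracking unique types:
  Token 1: 'sings' -> NEW (unique so far: 1)
  Token 2: 'hard' -> NEW (unique so far: 2)
  Token 3: 'quietly' -> NEW (unique so far: 3)
  Token 4: 'lamp' -> NEW (unique so far: 4)
  Token 5: 'near' -> NEW (unique so far: 5)
  Token 6: 'garden' -> NEW (unique so far: 6)
  Token 7: 'the' -> NEW (unique so far: 7)
  Token 8: 'woman' -> NEW (unique so far: 8)
  Token 9: 'bag' -> NEW (unique so far: 9)
Unique types: ('bag', 'garden', 'hard', 'lamp', 'near', 'quietly', 'sings', 'the', 'woman')
Vocabulary size: 9

9


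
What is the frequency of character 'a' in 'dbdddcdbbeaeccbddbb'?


Scanning 'dbdddcdbbeaeccbddbb' for 'a':
  Position 10: 'a' -> MATCH (count: 1)
Total occurrences of 'a': 1

1


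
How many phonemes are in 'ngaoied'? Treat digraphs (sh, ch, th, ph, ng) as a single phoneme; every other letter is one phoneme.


Parsing 'ngaoied' greedily, digraphs first:
  'ng' -> digraph (1 consonant phoneme) (phonemes so far: 1)
  'a' -> vowel phoneme (phonemes so far: 2)
  'o' -> vowel phoneme (phonemes so far: 3)
  'i' -> vowel phoneme (phonemes so far: 4)
  'e' -> vowel phoneme (phonemes so far: 5)
  'd' -> consonant phoneme (phonemes so far: 6)
Total phonemes: 6

6


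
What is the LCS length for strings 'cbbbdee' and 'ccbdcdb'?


DP table for LCS of 'cbbbdee' and 'ccbdcdb':
       c  c  b  d  c  d  b
    0  0  0  0  0  0  0  0
  c 0  1  1  1  1  1  1  1
  b 0  1  1  2  2  2  2  2
  b 0  1  1  2  2  2  2  3
  b 0  1  1  2  2  2  2  3
  d 0  1  1  2  3  3  3  3
  e 0  1  1  2  3  3  3  3
  e 0  1  1  2  3  3  3  3
LCS: 'cbb'
LCS length = 3

3


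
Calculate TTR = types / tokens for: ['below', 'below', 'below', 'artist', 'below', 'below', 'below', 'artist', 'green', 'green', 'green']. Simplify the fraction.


Tokens: 11
Unique types: ('artist', 'below', 'green') = 3
TTR = 3/11
Already in lowest terms.

3/11


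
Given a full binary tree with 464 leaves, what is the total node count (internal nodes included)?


Leaf nodes (terminals): 464
Internal nodes = n - 1 = 464 - 1 = 463
Total = leaves + internal = 464 + 463 = 927

927


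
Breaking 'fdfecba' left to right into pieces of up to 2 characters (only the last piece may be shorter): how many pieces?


'fdfecba' has 7 characters.
Chunking with max size 2:
  Chunk 1: 'fd' (positions 0-1)
  Chunk 2: 'fe' (positions 2-3)
  Chunk 3: 'cb' (positions 4-5)
  Chunk 4: 'a' (positions 6-6)
Total chunks: ceil(7 / 2) = 4

4


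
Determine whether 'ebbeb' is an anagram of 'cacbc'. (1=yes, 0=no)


Sort characters of 'ebbeb': 'bbbee'
Sort characters of 'cacbc': 'abccc'
Sorted forms differ -> they are NOT anagrams
Result: 0

0


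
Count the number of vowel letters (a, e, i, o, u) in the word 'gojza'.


Scanning each character of 'gojza':
  Position 1: 'g' -> consonant (running count: 0)
  Position 2: 'o' -> vowel (running count: 1)
  Position 3: 'j' -> consonant (running count: 1)
  Position 4: 'z' -> consonant (running count: 1)
  Position 5: 'a' -> vowel (running count: 2)
Total vowels: 2

2


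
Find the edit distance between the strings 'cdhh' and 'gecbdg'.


Building DP table for s1='cdhh' (len 4) and s2='gecbdg' (len 6):
       g  e  c  b  d  g
    0  1  2  3  4  5  6
  c 1  1  2  2  3  4  5
  d 2  2  2  3  3  3  4
  h 3  3  3  3  4  4  4
  h 4  4  4  4  4  5  5
Edit distance = dp[4][6] = 5

5


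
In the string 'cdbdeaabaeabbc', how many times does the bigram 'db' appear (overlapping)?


Scanning 'cdbdeaabaeabbc' for bigram 'db':
  Position 0: 'cd' -> no
  Position 1: 'db' -> MATCH
  Position 2: 'bd' -> no
  Position 3: 'de' -> no
  Position 4: 'ea' -> no
  Position 5: 'aa' -> no
  Position 6: 'ab' -> no
  Position 7: 'ba' -> no
  Position 8: 'ae' -> no
  Position 9: 'ea' -> no
  Position 10: 'ab' -> no
  Position 11: 'bb' -> no
  Position 12: 'bc' -> no
Total matches: 1

1


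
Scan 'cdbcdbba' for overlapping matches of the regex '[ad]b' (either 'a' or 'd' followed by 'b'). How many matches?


Pattern: [ad]b means either 'a' or 'd' followed by 'b'.
Scanning 'cdbcdbba' position-by-position:
  Pos 0: window 'cd' -> no
  Pos 1: window 'db' -> MATCH
  Pos 2: window 'bc' -> no
  Pos 3: window 'cd' -> no
  Pos 4: window 'db' -> MATCH
  Pos 5: window 'bb' -> no
  Pos 6: window 'ba' -> no
  Pos 7: window 'a' -> no
Total matches: 2

2


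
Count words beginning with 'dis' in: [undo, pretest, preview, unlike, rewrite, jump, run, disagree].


Checking each word for prefix 'dis':
  'undo' -> no (count: 0)
  'pretest' -> no (count: 0)
  'preview' -> no (count: 0)
  'unlike' -> no (count: 0)
  'rewrite' -> no (count: 0)
  'jump' -> no (count: 0)
  'run' -> no (count: 0)
  'disagree' -> YES, starts with 'dis' (count: 1)
Total with prefix 'dis': 1

1


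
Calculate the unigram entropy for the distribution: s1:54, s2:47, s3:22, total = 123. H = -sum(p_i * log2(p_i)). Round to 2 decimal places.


Computing entropy H = -sum(p_i * log2(p_i)):
  s1: p = 54/123 = 0.4390, -p*log2(p) = 0.5214
  s2: p = 47/123 = 0.3821, -p*log2(p) = 0.5303
  s3: p = 22/123 = 0.1789, -p*log2(p) = 0.4441
H = sum of terms = 1.4958
Rounded to 2 decimals: 1.50

1.50


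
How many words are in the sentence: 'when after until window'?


Counting words by splitting on spaces:
  Word 1: 'when'
  Word 2: 'after'
  Word 3: 'until'
  Word 4: 'window'
Total words: 4

4


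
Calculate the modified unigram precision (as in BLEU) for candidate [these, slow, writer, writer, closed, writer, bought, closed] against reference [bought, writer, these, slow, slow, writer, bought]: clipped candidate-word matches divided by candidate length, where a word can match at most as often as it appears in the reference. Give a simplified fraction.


Reference word counts: {'bought': 2, 'slow': 2, 'these': 1, 'writer': 2}
Checking each candidate word (with clipping):
  'these' -> in reference (ref count 1, used 1/1) -> match (matches: 1)
  'slow' -> in reference (ref count 2, used 1/2) -> match (matches: 2)
  'writer' -> in reference (ref count 2, used 1/2) -> match (matches: 3)
  'writer' -> in reference (ref count 2, used 2/2) -> match (matches: 4)
  'closed' -> not in reference -> no match (matches: 4)
  'writer' -> ref count 2 already used up (2/2) -> clipped, no match (matches: 4)
  'bought' -> in reference (ref count 2, used 1/2) -> match (matches: 5)
  'closed' -> not in reference -> no match (matches: 5)
Clipped matches: 5, Candidate length: 8
Precision = 5/8

5/8


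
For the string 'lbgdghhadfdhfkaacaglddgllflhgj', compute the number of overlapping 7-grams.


String 'lbgdghhadfdhfkaacaglddgllflhgj' has length L = 30.
Number of overlapping n-grams = L - n + 1
Substituting: 30 - 7 + 1 = 24

24


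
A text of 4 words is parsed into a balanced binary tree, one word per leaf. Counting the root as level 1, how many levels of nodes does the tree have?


In a balanced binary tree with n leaves the deepest leaf is ceil(log2(n)) edges below the root,
so counting node levels inclusive of root and leaves gives ceil(log2(n)) + 1 levels.
log2(4) = 2.0000
ceil(2.0000) = 2
levels = 2 + 1 = 3

3


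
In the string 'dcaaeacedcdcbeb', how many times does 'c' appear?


Scanning 'dcaaeacedcdcbeb' for 'c':
  Position 1: 'c' -> MATCH (count: 1)
  Position 6: 'c' -> MATCH (count: 2)
  Position 9: 'c' -> MATCH (count: 3)
  Position 11: 'c' -> MATCH (count: 4)
Total occurrences of 'c': 4

4


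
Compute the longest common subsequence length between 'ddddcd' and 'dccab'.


DP table for LCS of 'ddddcd' and 'dccab':
       d  c  c  a  b
    0  0  0  0  0  0
  d 0  1  1  1  1  1
  d 0  1  1  1  1  1
  d 0  1  1  1  1  1
  d 0  1  1  1  1  1
  c 0  1  2  2  2  2
  d 0  1  2  2  2  2
LCS: 'dc'
LCS length = 2

2


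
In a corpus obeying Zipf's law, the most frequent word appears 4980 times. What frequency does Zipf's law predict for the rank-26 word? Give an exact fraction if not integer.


Zipf's law: freq(rank) = f1 / rank
f1 = 4980, rank = 26
freq = 4980 / 26
GCD(4980, 26) = 2
Simplified: 2490/13

2490/13


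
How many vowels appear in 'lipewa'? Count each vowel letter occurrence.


Scanning each character of 'lipewa':
  Position 1: 'l' -> consonant (running count: 0)
  Position 2: 'i' -> vowel (running count: 1)
  Position 3: 'p' -> consonant (running count: 1)
  Position 4: 'e' -> vowel (running count: 2)
  Position 5: 'w' -> consonant (running count: 2)
  Position 6: 'a' -> vowel (running count: 3)
Total vowels: 3

3


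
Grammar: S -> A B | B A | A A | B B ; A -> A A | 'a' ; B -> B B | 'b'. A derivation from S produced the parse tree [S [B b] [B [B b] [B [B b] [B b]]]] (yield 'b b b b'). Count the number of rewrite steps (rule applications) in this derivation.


Every bracketed nonterminal node [X ...] in the tree is produced by exactly one rule application.
Reading the tree off as a leftmost derivation:
  Step 1: S  =>  B B   (applied S -> B B)
  Step 2: B B  =>  b B   (applied B -> b)
  Step 3: b B  =>  b B B   (applied B -> B B)
  Step 4: b B B  =>  b b B   (applied B -> b)
  Step 5: b b B  =>  b b B B   (applied B -> B B)
  Step 6: b b B B  =>  b b b B   (applied B -> b)
  Step 7: b b b B  =>  b b b b   (applied B -> b)
Final yield: b b b b
Total rewrite steps: 7

7


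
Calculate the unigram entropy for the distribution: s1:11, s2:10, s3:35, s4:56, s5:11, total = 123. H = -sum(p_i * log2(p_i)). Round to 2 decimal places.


Computing entropy H = -sum(p_i * log2(p_i)):
  s1: p = 11/123 = 0.0894, -p*log2(p) = 0.3115
  s2: p = 10/123 = 0.0813, -p*log2(p) = 0.2944
  s3: p = 35/123 = 0.2846, -p*log2(p) = 0.5160
  s4: p = 56/123 = 0.4553, -p*log2(p) = 0.5168
  s5: p = 11/123 = 0.0894, -p*log2(p) = 0.3115
H = sum of terms = 1.9502
Rounded to 2 decimals: 1.95

1.95


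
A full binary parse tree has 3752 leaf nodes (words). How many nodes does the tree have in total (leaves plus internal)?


Leaf nodes (terminals): 3752
Internal nodes = n - 1 = 3752 - 1 = 3751
Total = leaves + internal = 3752 + 3751 = 7503

7503


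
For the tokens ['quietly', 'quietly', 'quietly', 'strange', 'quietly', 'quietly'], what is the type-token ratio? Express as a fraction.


Tokens: 6
Unique types: ('quietly', 'strange') = 2
TTR = 2/6
Simplify: divide both by 2 -> 1/3
TTR = 1/3

1/3


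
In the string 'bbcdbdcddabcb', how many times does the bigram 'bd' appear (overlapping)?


Scanning 'bbcdbdcddabcb' for bigram 'bd':
  Position 0: 'bb' -> no
  Position 1: 'bc' -> no
  Position 2: 'cd' -> no
  Position 3: 'db' -> no
  Position 4: 'bd' -> MATCH
  Position 5: 'dc' -> no
  Position 6: 'cd' -> no
  Position 7: 'dd' -> no
  Position 8: 'da' -> no
  Position 9: 'ab' -> no
  Position 10: 'bc' -> no
  Position 11: 'cb' -> no
Total matches: 1

1


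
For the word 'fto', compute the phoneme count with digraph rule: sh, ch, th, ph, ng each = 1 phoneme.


Parsing 'fto' greedily, digraphs first:
  'f' -> consonant phoneme (phonemes so far: 1)
  't' -> consonant phoneme (phonemes so far: 2)
  'o' -> vowel phoneme (phonemes so far: 3)
Total phonemes: 3

3


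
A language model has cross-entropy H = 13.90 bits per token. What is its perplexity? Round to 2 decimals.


Perplexity formula: PP = 2^H
H = 13.90
PP = 2^13.90
Decompose: 2^13.90 = 2^13 * 2^0.90
2^13 = 8192, 2^0.90 ~ 1.8660660
PP ~ 8192 * 1.8660660 = 15286.8126720
Rounded to 2 decimals: 15286.81

15286.81


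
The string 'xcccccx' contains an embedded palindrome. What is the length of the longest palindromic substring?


Scanning 'xcccccx' for palindromic substrings.
Substring at positions 0-6: 'xcccccx'.
Check: reverse('xcccccx') = 'xcccccx' -> palindrome confirmed.
No longer palindromic substring exists; longest length = 7

7


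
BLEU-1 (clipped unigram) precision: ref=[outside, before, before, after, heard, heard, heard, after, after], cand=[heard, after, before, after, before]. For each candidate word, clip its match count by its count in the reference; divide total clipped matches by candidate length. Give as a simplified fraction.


Reference word counts: {'after': 3, 'before': 2, 'heard': 3, 'outside': 1}
Checking each candidate word (with clipping):
  'heard' -> in reference (ref count 3, used 1/3) -> match (matches: 1)
  'after' -> in reference (ref count 3, used 1/3) -> match (matches: 2)
  'before' -> in reference (ref count 2, used 1/2) -> match (matches: 3)
  'after' -> in reference (ref count 3, used 2/3) -> match (matches: 4)
  'before' -> in reference (ref count 2, used 2/2) -> match (matches: 5)
Clipped matches: 5, Candidate length: 5
Precision = 5/5 = 1

1


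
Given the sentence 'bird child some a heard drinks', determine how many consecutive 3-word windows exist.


Word trigrams from [6] words:
  Trigram 1: (bird child some)
  Trigram 2: (child some a)
  Trigram 3: (some a heard)
  Trigram 4: (a heard drinks)
Total word trigrams: 6 - 2 = 4

4


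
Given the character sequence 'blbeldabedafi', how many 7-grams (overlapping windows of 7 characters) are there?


String 'blbeldabedafi' has length L = 13.
Number of overlapping n-grams = L - n + 1
Substituting: 13 - 7 + 1 = 7

7


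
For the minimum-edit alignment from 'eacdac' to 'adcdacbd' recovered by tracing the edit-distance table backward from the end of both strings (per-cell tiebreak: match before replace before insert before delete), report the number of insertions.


Edit distance = 4. Backtracking from cell (6, 8) with preference match > replace > insert > delete,
then listing the resulting alignment 'eacdac' -> 'adcdacbd' left to right:
  Step 1: replace e->a
  Step 2: replace a->d
  Step 3: keep 'c'
  Step 4: keep 'd'
  Step 5: keep 'a'
  Step 6: keep 'c'
  Step 7: insert 'b' [insertion #1]
  Step 8: insert 'd' [insertion #2]
Total insertions: 2

2


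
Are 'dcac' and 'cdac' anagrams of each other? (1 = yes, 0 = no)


Sort characters of 'dcac': 'accd'
Sort characters of 'cdac': 'accd'
Sorted forms match -> they ARE anagrams
Result: 1

1


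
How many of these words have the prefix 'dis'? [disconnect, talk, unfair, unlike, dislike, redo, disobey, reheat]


Checking each word for prefix 'dis':
  'disconnect' -> YES, starts with 'dis' (count: 1)
  'talk' -> no (count: 1)
  'unfair' -> no (count: 1)
  'unlike' -> no (count: 1)
  'dislike' -> YES, starts with 'dis' (count: 2)
  'redo' -> no (count: 2)
  'disobey' -> YES, starts with 'dis' (count: 3)
  'reheat' -> no (count: 3)
Total with prefix 'dis': 3

3


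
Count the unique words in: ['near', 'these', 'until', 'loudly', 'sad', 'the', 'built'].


Listing all tokens and tracking unique types:
  Token 1: 'near' -> NEW (unique so far: 1)
  Token 2: 'these' -> NEW (unique so far: 2)
  Token 3: 'until' -> NEW (unique so far: 3)
  Token 4: 'loudly' -> NEW (unique so far: 4)
  Token 5: 'sad' -> NEW (unique so far: 5)
  Token 6: 'the' -> NEW (unique so far: 6)
  Token 7: 'built' -> NEW (unique so far: 7)
Unique types: ('built', 'loudly', 'near', 'sad', 'the', 'these', 'until')
Vocabulary size: 7

7


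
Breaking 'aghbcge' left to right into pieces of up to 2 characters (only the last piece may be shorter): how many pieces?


'aghbcge' has 7 characters.
Chunking with max size 2:
  Chunk 1: 'ag' (positions 0-1)
  Chunk 2: 'hb' (positions 2-3)
  Chunk 3: 'cg' (positions 4-5)
  Chunk 4: 'e' (positions 6-6)
Total chunks: ceil(7 / 2) = 4

4


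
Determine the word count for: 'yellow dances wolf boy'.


Counting words by splitting on spaces:
  Word 1: 'yellow'
  Word 2: 'dances'
  Word 3: 'wolf'
  Word 4: 'boy'
Total words: 4

4


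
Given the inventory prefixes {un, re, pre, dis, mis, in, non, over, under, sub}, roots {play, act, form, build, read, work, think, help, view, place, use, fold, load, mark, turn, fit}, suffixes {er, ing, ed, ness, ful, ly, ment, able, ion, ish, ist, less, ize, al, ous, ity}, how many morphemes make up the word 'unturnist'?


Segmenting 'unturnist' against the inventory:
  'un' -> prefix (morpheme 1)
  'turn' -> root (morpheme 2)
  'ist' -> suffix (morpheme 3)
Total morphemes: 3

3


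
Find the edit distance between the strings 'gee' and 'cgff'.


Building DP table for s1='gee' (len 3) and s2='cgff' (len 4):
       c  g  f  f
    0  1  2  3  4
  g 1  1  1  2  3
  e 2  2  2  2  3
  e 3  3  3  3  3
Edit distance = dp[3][4] = 3

3


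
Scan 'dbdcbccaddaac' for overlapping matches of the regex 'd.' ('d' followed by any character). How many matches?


Pattern: d. means 'd' followed by any character.
Scanning 'dbdcbccaddaac' position-by-position:
  Pos 0: window 'db' -> MATCH
  Pos 1: window 'bd' -> no
  Pos 2: window 'dc' -> MATCH
  Pos 3: window 'cb' -> no
  Pos 4: window 'bc' -> no
  Pos 5: window 'cc' -> no
  Pos 6: window 'ca' -> no
  Pos 7: window 'ad' -> no
  Pos 8: window 'dd' -> MATCH
  Pos 9: window 'da' -> MATCH
  Pos 10: window 'aa' -> no
  Pos 11: window 'ac' -> no
  Pos 12: window 'c' -> no
Total matches: 4

4


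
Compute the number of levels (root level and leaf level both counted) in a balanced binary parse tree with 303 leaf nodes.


In a balanced binary tree with n leaves the deepest leaf is ceil(log2(n)) edges below the root,
so counting node levels inclusive of root and leaves gives ceil(log2(n)) + 1 levels.
log2(303) = 8.2432
ceil(8.2432) = 9
levels = 9 + 1 = 10

10


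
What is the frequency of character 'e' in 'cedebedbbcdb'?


Scanning 'cedebedbbcdb' for 'e':
  Position 1: 'e' -> MATCH (count: 1)
  Position 3: 'e' -> MATCH (count: 2)
  Position 5: 'e' -> MATCH (count: 3)
Total occurrences of 'e': 3

3


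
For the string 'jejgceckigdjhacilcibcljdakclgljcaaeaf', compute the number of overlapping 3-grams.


String 'jejgceckigdjhacilcibcljdakclgljcaaeaf' has length L = 37.
Number of overlapping n-grams = L - n + 1
Substituting: 37 - 3 + 1 = 35

35


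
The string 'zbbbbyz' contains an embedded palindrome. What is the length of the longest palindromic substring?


Scanning 'zbbbbyz' for palindromic substrings.
Substring at positions 1-4: 'bbbb'.
Check: reverse('bbbb') = 'bbbb' -> palindrome confirmed.
Neighbouring characters ('z' / 'y') break symmetry, so it cannot extend further.
No longer palindromic substring exists; longest length = 4

4


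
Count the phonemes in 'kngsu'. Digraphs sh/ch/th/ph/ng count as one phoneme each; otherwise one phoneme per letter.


Parsing 'kngsu' greedily, digraphs first:
  'k' -> consonant phoneme (phonemes so far: 1)
  'ng' -> digraph (1 consonant phoneme) (phonemes so far: 2)
  's' -> consonant phoneme (phonemes so far: 3)
  'u' -> vowel phoneme (phonemes so far: 4)
Total phonemes: 4

4


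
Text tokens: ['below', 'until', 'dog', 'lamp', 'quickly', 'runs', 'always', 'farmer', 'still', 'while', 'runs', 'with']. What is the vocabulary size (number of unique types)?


Listing all tokens and tracking unique types:
  Token 1: 'below' -> NEW (unique so far: 1)
  Token 2: 'until' -> NEW (unique so far: 2)
  Token 3: 'dog' -> NEW (unique so far: 3)
  Token 4: 'lamp' -> NEW (unique so far: 4)
  Token 5: 'quickly' -> NEW (unique so far: 5)
  Token 6: 'runs' -> NEW (unique so far: 6)
  Token 7: 'always' -> NEW (unique so far: 7)
  Token 8: 'farmer' -> NEW (unique so far: 8)
  Token 9: 'still' -> NEW (unique so far: 9)
  Token 10: 'while' -> NEW (unique so far: 10)
  Token 11: 'runs' -> duplicate (unique so far: 10)
  Token 12: 'with' -> NEW (unique so far: 11)
Unique types: ('always', 'below', 'dog', 'farmer', 'lamp', 'quickly', 'runs', 'still', 'until', 'while', 'with')
Vocabulary size: 11

11


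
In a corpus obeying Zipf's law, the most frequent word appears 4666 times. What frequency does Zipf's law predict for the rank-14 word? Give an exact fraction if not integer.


Zipf's law: freq(rank) = f1 / rank
f1 = 4666, rank = 14
freq = 4666 / 14
GCD(4666, 14) = 2
Simplified: 2333/7

2333/7


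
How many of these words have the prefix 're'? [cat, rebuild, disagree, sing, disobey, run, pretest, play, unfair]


Checking each word for prefix 're':
  'cat' -> no (count: 0)
  'rebuild' -> YES, starts with 're' (count: 1)
  'disagree' -> no (count: 1)
  'sing' -> no (count: 1)
  'disobey' -> no (count: 1)
  'run' -> no (count: 1)
  'pretest' -> no (count: 1)
  'play' -> no (count: 1)
  'unfair' -> no (count: 1)
Total with prefix 're': 1

1


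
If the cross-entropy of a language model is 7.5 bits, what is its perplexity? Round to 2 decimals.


Perplexity formula: PP = 2^H
H = 7.5
PP = 2^7.5
Decompose: 2^7.5 = 2^7 * 2^0.5 = 2^7 * sqrt(2)
2^7 = 128, sqrt(2) ~ 1.4142136
PP ~ 128 * 1.4142136 = 181.0193408
Rounded to 2 decimals: 181.02

181.02


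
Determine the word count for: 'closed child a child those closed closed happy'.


Counting words by splitting on spaces:
  Word 1: 'closed'
  Word 2: 'child'
  Word 3: 'a'
  Word 4: 'child'
  Word 5: 'those'
  Word 6: 'closed'
  Word 7: 'closed'
  Word 8: 'happy'
Total words: 8

8


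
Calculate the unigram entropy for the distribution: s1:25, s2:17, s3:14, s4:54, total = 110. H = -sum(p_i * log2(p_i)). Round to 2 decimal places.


Computing entropy H = -sum(p_i * log2(p_i)):
  s1: p = 25/110 = 0.2273, -p*log2(p) = 0.4858
  s2: p = 17/110 = 0.1545, -p*log2(p) = 0.4163
  s3: p = 14/110 = 0.1273, -p*log2(p) = 0.3785
  s4: p = 54/110 = 0.4909, -p*log2(p) = 0.5039
H = sum of terms = 1.7845
Rounded to 2 decimals: 1.78

1.78


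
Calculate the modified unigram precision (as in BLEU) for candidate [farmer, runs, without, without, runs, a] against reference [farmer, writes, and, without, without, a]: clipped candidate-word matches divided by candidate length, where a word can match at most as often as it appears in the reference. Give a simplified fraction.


Reference word counts: {'a': 1, 'and': 1, 'farmer': 1, 'without': 2, 'writes': 1}
Checking each candidate word (with clipping):
  'farmer' -> in reference (ref count 1, used 1/1) -> match (matches: 1)
  'runs' -> not in reference -> no match (matches: 1)
  'without' -> in reference (ref count 2, used 1/2) -> match (matches: 2)
  'without' -> in reference (ref count 2, used 2/2) -> match (matches: 3)
  'runs' -> not in reference -> no match (matches: 3)
  'a' -> in reference (ref count 1, used 1/1) -> match (matches: 4)
Clipped matches: 4, Candidate length: 6
Precision = 4/6 = 2/3

2/3


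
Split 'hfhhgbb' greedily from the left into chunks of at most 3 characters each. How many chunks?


'hfhhgbb' has 7 characters.
Chunking with max size 3:
  Chunk 1: 'hfh' (positions 0-2)
  Chunk 2: 'hgb' (positions 3-5)
  Chunk 3: 'b' (positions 6-6)
Total chunks: ceil(7 / 3) = 3

3


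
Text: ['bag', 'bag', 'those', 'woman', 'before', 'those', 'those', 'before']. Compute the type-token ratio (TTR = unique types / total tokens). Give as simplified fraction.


Tokens: 8
Unique types: ('bag', 'before', 'those', 'woman') = 4
TTR = 4/8
Simplify: divide both by 4 -> 1/2
TTR = 1/2

1/2


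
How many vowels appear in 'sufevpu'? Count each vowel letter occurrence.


Scanning each character of 'sufevpu':
  Position 1: 's' -> consonant (running count: 0)
  Position 2: 'u' -> vowel (running count: 1)
  Position 3: 'f' -> consonant (running count: 1)
  Position 4: 'e' -> vowel (running count: 2)
  Position 5: 'v' -> consonant (running count: 2)
  Position 6: 'p' -> consonant (running count: 2)
  Position 7: 'u' -> vowel (running count: 3)
Total vowels: 3

3


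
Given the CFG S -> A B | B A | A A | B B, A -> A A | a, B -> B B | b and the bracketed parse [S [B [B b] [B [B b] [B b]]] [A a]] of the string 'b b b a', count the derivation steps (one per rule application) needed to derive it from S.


Every bracketed nonterminal node [X ...] in the tree is produced by exactly one rule application.
Reading the tree off as a leftmost derivation:
  Step 1: S  =>  B A   (applied S -> B A)
  Step 2: B A  =>  B B A   (applied B -> B B)
  Step 3: B B A  =>  b B A   (applied B -> b)
  Step 4: b B A  =>  b B B A   (applied B -> B B)
  Step 5: b B B A  =>  b b B A   (applied B -> b)
  Step 6: b b B A  =>  b b b A   (applied B -> b)
  Step 7: b b b A  =>  b b b a   (applied A -> a)
Final yield: b b b a
Total rewrite steps: 7

7


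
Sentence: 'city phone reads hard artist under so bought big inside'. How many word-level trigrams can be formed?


Word trigrams from [10] words:
  Trigram 1: (city phone reads)
  Trigram 2: (phone reads hard)
  Trigram 3: (reads hard artist)
  Trigram 4: (hard artist under)
  Trigram 5: (artist under so)
  Trigram 6: (under so bought)
  Trigram 7: (so bought big)
  Trigram 8: (bought big inside)
Total word trigrams: 10 - 2 = 8

8


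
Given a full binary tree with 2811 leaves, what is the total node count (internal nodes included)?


Leaf nodes (terminals): 2811
Internal nodes = n - 1 = 2811 - 1 = 2810
Total = leaves + internal = 2811 + 2810 = 5621

5621


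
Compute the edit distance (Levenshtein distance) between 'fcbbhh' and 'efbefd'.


Building DP table for s1='fcbbhh' (len 6) and s2='efbefd' (len 6):
       e  f  b  e  f  d
    0  1  2  3  4  5  6
  f 1  1  1  2  3  4  5
  c 2  2  2  2  3  4  5
  b 3  3  3  2  3  4  5
  b 4  4  4  3  3  4  5
  h 5  5  5  4  4  4  5
  h 6  6  6  5  5  5  5
Edit distance = dp[6][6] = 5

5


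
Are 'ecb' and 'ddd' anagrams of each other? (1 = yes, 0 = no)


Sort characters of 'ecb': 'bce'
Sort characters of 'ddd': 'ddd'
Sorted forms differ -> they are NOT anagrams
Result: 0

0


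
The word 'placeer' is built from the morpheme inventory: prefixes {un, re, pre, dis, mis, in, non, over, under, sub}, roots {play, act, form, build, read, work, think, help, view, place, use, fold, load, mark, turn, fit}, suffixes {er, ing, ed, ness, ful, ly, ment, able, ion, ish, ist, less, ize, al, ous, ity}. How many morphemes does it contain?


Segmenting 'placeer' against the inventory:
  'place' -> root (morpheme 1)
  'er' -> suffix (morpheme 2)
Total morphemes: 2

2


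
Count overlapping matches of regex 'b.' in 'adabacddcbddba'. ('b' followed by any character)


Pattern: b. means 'b' followed by any character.
Scanning 'adabacddcbddba' position-by-position:
  Pos 0: window 'ad' -> no
  Pos 1: window 'da' -> no
  Pos 2: window 'ab' -> no
  Pos 3: window 'ba' -> MATCH
  Pos 4: window 'ac' -> no
  Pos 5: window 'cd' -> no
  Pos 6: window 'dd' -> no
  Pos 7: window 'dc' -> no
  Pos 8: window 'cb' -> no
  Pos 9: window 'bd' -> MATCH
  Pos 10: window 'dd' -> no
  Pos 11: window 'db' -> no
  Pos 12: window 'ba' -> MATCH
  Pos 13: window 'a' -> no
Total matches: 3

3


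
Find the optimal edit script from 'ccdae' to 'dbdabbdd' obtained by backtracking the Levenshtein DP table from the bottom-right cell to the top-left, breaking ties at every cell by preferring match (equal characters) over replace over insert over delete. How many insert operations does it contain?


Edit distance = 6. Backtracking from cell (5, 8) with preference match > replace > insert > delete,
then listing the resulting alignment 'ccdae' -> 'dbdabbdd' left to right:
  Step 1: replace c->d
  Step 2: replace c->b
  Step 3: keep 'd'
  Step 4: keep 'a'
  Step 5: insert 'b' [insertion #1]
  Step 6: insert 'b' [insertion #2]
  Step 7: insert 'd' [insertion #3]
  Step 8: replace e->d
Total insertions: 3

3


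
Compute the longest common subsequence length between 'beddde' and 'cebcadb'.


DP table for LCS of 'beddde' and 'cebcadb':
       c  e  b  c  a  d  b
    0  0  0  0  0  0  0  0
  b 0  0  0  1  1  1  1  1
  e 0  0  1  1  1  1  1  1
  d 0  0  1  1  1  1  2  2
  d 0  0  1  1  1  1  2  2
  d 0  0  1  1  1  1  2  2
  e 0  0  1  1  1  1  2  2
LCS: 'bd'
LCS length = 2

2


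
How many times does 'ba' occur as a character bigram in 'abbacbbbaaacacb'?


Scanning 'abbacbbbaaacacb' for bigram 'ba':
  Position 0: 'ab' -> no
  Position 1: 'bb' -> no
  Position 2: 'ba' -> MATCH
  Position 3: 'ac' -> no
  Position 4: 'cb' -> no
  Position 5: 'bb' -> no
  Position 6: 'bb' -> no
  Position 7: 'ba' -> MATCH
  Position 8: 'aa' -> no
  Position 9: 'aa' -> no
  Position 10: 'ac' -> no
  Position 11: 'ca' -> no
  Position 12: 'ac' -> no
  Position 13: 'cb' -> no
Total matches: 2

2


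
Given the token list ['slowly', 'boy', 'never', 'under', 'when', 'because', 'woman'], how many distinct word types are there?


Listing all tokens and tracking unique types:
  Token 1: 'slowly' -> NEW (unique so far: 1)
  Token 2: 'boy' -> NEW (unique so far: 2)
  Token 3: 'never' -> NEW (unique so far: 3)
  Token 4: 'under' -> NEW (unique so far: 4)
  Token 5: 'when' -> NEW (unique so far: 5)
  Token 6: 'because' -> NEW (unique so far: 6)
  Token 7: 'woman' -> NEW (unique so far: 7)
Unique types: ('because', 'boy', 'never', 'slowly', 'under', 'when', 'woman')
Vocabulary size: 7

7


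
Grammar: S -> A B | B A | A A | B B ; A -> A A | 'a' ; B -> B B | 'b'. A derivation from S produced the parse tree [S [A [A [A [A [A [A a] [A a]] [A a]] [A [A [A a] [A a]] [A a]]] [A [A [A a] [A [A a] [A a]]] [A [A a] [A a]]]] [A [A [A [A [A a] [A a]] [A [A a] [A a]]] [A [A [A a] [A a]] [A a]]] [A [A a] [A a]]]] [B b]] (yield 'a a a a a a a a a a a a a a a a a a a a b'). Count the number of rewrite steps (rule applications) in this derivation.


Every bracketed nonterminal node [X ...] in the tree is produced by exactly one rule application.
Reading the tree off as a leftmost derivation:
  Step 1: S  =>  A B   (applied S -> A B)
  Step 2: A B  =>  A A B   (applied A -> A A)
  Step 3: A A B  =>  A A A B   (applied A -> A A)
  Step 4: A A A B  =>  A A A A B   (applied A -> A A)
  Step 5: A A A A B  =>  A A A A A B   (applied A -> A A)
  Step 6: A A A A A B  =>  A A A A A A B   (applied A -> A A)
  Step 7: A A A A A A B  =>  a A A A A A B   (applied A -> a)
  Step 8: a A A A A A B  =>  a a A A A A B   (applied A -> a)
  Step 9: a a A A A A B  =>  a a a A A A B   (applied A -> a)
  Step 10: a a a A A A B  =>  a a a A A A A B   (applied A -> A A)
  Step 11: a a a A A A A B  =>  a a a A A A A A B   (applied A -> A A)
  Step 12: a a a A A A A A B  =>  a a a a A A A A B   (applied A -> a)
  Step 13: a a a a A A A A B  =>  a a a a a A A A B   (applied A -> a)
  Step 14: a a a a a A A A B  =>  a a a a a a A A B   (applied A -> a)
  Step 15: a a a a a a A A B  =>  a a a a a a A A A B   (applied A -> A A)
  Step 16: a a a a a a A A A B  =>  a a a a a a A A A A B   (applied A -> A A)
  Step 17: a a a a a a A A A A B  =>  a a a a a a a A A A B   (applied A -> a)
  Step 18: a a a a a a a A A A B  =>  a a a a a a a A A A A B   (applied A -> A A)
  Step 19: a a a a a a a A A A A B  =>  a a a a a a a a A A A B   (applied A -> a)
  Step 20: a a a a a a a a A A A B  =>  a a a a a a a a a A A B   (applied A -> a)
  Step 21: a a a a a a a a a A A B  =>  a a a a a a a a a A A A B   (applied A -> A A)
  Step 22: a a a a a a a a a A A A B  =>  a a a a a a a a a a A A B   (applied A -> a)
  Step 23: a a a a a a a a a a A A B  =>  a a a a a a a a a a a A B   (applied A -> a)
  Step 24: a a a a a a a a a a a A B  =>  a a a a a a a a a a a A A B   (applied A -> A A)
  Step 25: a a a a a a a a a a a A A B  =>  a a a a a a a a a a a A A A B   (applied A -> A A)
  Step 26: a a a a a a a a a a a A A A B  =>  a a a a a a a a a a a A A A A B   (applied A -> A A)
  Step 27: a a a a a a a a a a a A A A A B  =>  a a a a a a a a a a a A A A A A B   (applied A -> A A)
  Step 28: a a a a a a a a a a a A A A A A B  =>  a a a a a a a a a a a a A A A A B   (applied A -> a)
  Step 29: a a a a a a a a a a a a A A A A B  =>  a a a a a a a a a a a a a A A A B   (applied A -> a)
  Step 30: a a a a a a a a a a a a a A A A B  =>  a a a a a a a a a a a a a A A A A B   (applied A -> A A)
  Step 31: a a a a a a a a a a a a a A A A A B  =>  a a a a a a a a a a a a a a A A A B   (applied A -> a)
  Step 32: a a a a a a a a a a a a a a A A A B  =>  a a a a a a a a a a a a a a a A A B   (applied A -> a)
  Step 33: a a a a a a a a a a a a a a a A A B  =>  a a a a a a a a a a a a a a a A A A B   (applied A -> A A)
  Step 34: a a a a a a a a a a a a a a a A A A B  =>  a a a a a a a a a a a a a a a A A A A B   (applied A -> A A)
  Step 35: a a a a a a a a a a a a a a a A A A A B  =>  a a a a a a a a a a a a a a a a A A A B   (applied A -> a)
  Step 36: a a a a a a a a a a a a a a a a A A A B  =>  a a a a a a a a a a a a a a a a a A A B   (applied A -> a)
  Step 37: a a a a a a a a a a a a a a a a a A A B  =>  a a a a a a a a a a a a a a a a a a A B   (applied A -> a)
  Step 38: a a a a a a a a a a a a a a a a a a A B  =>  a a a a a a a a a a a a a a a a a a A A B   (applied A -> A A)
  Step 39: a a a a a a a a a a a a a a a a a a A A B  =>  a a a a a a a a a a a a a a a a a a a A B   (applied A -> a)
  Step 40: a a a a a a a a a a a a a a a a a a a A B  =>  a a a a a a a a a a a a a a a a a a a a B   (applied A -> a)
  Step 41: a a a a a a a a a a a a a a a a a a a a B  =>  a a a a a a a a a a a a a a a a a a a a b   (applied B -> b)
Final yield: a a a a a a a a a a a a a a a a a a a a b
Total rewrite steps: 41

41
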